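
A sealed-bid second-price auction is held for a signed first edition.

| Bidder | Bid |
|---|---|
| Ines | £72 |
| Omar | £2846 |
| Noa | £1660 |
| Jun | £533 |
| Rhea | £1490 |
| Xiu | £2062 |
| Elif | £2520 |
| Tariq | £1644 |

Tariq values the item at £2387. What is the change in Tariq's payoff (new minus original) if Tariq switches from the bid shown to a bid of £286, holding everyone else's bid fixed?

The highest bid among the other bidders is £2846; Tariq's bid doesn't change that.
Original bid £1644: Tariq is not highest (top rival bid is £2846); payoff £0.
Alternative bid £286: Tariq is not highest (top rival bid is £2846); payoff £0.
Change in payoff = £0 − (£0) = £0.

£0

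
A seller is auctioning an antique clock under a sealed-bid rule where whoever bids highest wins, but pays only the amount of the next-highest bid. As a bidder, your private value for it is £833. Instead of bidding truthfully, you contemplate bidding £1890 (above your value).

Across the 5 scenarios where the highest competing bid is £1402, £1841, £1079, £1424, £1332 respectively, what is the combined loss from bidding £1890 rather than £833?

£2913

The deviation costs you only when the competing bid falls strictly between £833 and £1890; elsewhere both bids give the same outcome.
£1402: truthful payoff £0, deviation payoff −£569 → loss £569.
£1841: truthful payoff £0, deviation payoff −£1008 → loss £1008.
£1079: truthful payoff £0, deviation payoff −£246 → loss £246.
£1424: truthful payoff £0, deviation payoff −£591 → loss £591.
£1332: truthful payoff £0, deviation payoff −£499 → loss £499.
Total loss = £569 + £1008 + £246 + £591 + £499 = £2913.
Truthful bidding weakly dominates here: raising your bid can only win items priced above your value, and lowering it can only forfeit items priced below.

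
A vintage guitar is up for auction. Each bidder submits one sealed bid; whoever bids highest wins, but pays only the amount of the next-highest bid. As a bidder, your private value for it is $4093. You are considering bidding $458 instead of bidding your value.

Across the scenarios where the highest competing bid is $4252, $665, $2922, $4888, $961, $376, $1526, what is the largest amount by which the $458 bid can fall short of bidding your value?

$3428

$4252: same outcome either way → loss $0.
$665: truthful gives $3428, deviation gives $0 → loss $3428.
$2922: truthful gives $1171, deviation gives $0 → loss $1171.
$4888: same outcome either way → loss $0.
$961: truthful gives $3132, deviation gives $0 → loss $3132.
$376: same outcome either way → loss $0.
$1526: truthful gives $2567, deviation gives $0 → loss $2567.
Maximum loss: $3428.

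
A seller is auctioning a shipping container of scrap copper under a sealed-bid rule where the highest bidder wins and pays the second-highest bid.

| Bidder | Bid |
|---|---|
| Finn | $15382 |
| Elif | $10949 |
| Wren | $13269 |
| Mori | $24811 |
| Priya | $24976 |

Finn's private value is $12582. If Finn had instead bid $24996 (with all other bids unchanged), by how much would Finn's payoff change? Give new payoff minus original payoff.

The highest bid among the other bidders is $24976; Finn's bid doesn't change that.
Original bid $15382: Finn is not highest (top rival bid is $24976); payoff $0.
Alternative bid $24996: Finn is highest, pays the top rival bid $24976; payoff $12582 − $24976 = −$12394.
Change in payoff = −$12394 − ($0) = −$12394.

−$12394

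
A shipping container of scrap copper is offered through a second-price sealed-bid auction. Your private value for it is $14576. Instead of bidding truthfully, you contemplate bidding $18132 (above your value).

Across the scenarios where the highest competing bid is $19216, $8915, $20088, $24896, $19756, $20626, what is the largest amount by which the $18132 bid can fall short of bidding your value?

$19216: same outcome either way → loss $0.
$8915: same outcome either way → loss $0.
$20088: same outcome either way → loss $0.
$24896: same outcome either way → loss $0.
$19756: same outcome either way → loss $0.
$20626: same outcome either way → loss $0.
Maximum loss: $0.

$0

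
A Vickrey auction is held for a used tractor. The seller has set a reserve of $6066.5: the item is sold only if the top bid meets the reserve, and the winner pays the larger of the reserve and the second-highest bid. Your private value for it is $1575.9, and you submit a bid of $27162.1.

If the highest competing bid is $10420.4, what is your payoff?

−$8844.5

Your bid $27162.1 is the highest and exceeds the reserve.
Price = max(second-highest bid, reserve) = max($10420.4, $6066.5) = $10420.4.
Payoff = $1575.9 − $10420.4 = −$8844.5.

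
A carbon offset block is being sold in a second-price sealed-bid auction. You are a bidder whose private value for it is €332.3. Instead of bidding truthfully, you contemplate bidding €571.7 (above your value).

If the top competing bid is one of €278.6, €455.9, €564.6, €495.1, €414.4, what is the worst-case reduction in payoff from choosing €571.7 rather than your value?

€278.6: same outcome either way → loss €0.
€455.9: truthful gives €0, deviation gives −€123.6 → loss €123.6.
€564.6: truthful gives €0, deviation gives −€232.3 → loss €232.3.
€495.1: truthful gives €0, deviation gives −€162.8 → loss €162.8.
€414.4: truthful gives €0, deviation gives −€82.1 → loss €82.1.
Maximum loss: €232.3.

€232.3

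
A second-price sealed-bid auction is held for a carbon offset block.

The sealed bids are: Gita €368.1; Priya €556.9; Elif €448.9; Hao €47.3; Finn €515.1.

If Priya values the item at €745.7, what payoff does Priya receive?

€230.6

Highest bid: Priya at €556.9, so Priya wins.
Second-highest bid: Finn at €515.1 — that is the price the winner pays.
Priya's payoff = value − price = €745.7 − €515.1 = €230.6.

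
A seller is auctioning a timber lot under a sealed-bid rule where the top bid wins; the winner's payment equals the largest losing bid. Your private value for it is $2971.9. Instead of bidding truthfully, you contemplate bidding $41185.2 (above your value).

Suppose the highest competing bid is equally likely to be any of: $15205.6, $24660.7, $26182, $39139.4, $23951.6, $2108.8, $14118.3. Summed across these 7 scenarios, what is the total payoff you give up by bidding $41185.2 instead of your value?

$125426.2

The deviation costs you only when the competing bid falls strictly between $2971.9 and $41185.2; elsewhere both bids give the same outcome.
$15205.6: truthful payoff $0, deviation payoff −$12233.7 → loss $12233.7.
$24660.7: truthful payoff $0, deviation payoff −$21688.8 → loss $21688.8.
$26182: truthful payoff $0, deviation payoff −$23210.1 → loss $23210.1.
$39139.4: truthful payoff $0, deviation payoff −$36167.5 → loss $36167.5.
$23951.6: truthful payoff $0, deviation payoff −$20979.7 → loss $20979.7.
$2108.8: outcomes coincide → loss $0.
$14118.3: truthful payoff $0, deviation payoff −$11146.4 → loss $11146.4.
Total loss = $12233.7 + $21688.8 + $23210.1 + $36167.5 + $20979.7 + $11146.4 = $125426.2.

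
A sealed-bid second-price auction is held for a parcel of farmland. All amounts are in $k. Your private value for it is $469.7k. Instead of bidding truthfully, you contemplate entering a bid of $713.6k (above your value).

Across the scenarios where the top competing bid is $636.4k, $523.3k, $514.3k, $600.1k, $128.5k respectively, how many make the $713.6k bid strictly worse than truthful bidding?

4

The deviation hurts exactly when the highest competing bid lies strictly between $469.7k and $713.6k — overbidding then wins at a price above your value.
$636.4k: inside the interval → strictly worse (loss $166.7k).
$523.3k: inside the interval → strictly worse (loss $53.6k).
$514.3k: inside the interval → strictly worse (loss $44.6k).
$600.1k: inside the interval → strictly worse (loss $130.4k).
$128.5k: below both → same outcome either way.
Count: 4.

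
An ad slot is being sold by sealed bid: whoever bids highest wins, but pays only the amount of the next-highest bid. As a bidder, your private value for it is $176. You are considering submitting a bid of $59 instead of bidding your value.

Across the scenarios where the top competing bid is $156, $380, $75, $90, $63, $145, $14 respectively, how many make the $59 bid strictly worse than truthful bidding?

The deviation hurts exactly when the highest competing bid lies strictly between $59 and $176 — underbidding then forfeits a profitable win.
$156: inside the interval → strictly worse (loss $20).
$380: above both → same outcome either way.
$75: inside the interval → strictly worse (loss $101).
$90: inside the interval → strictly worse (loss $86).
$63: inside the interval → strictly worse (loss $113).
$145: inside the interval → strictly worse (loss $31).
$14: below both → same outcome either way.
Count: 5.

5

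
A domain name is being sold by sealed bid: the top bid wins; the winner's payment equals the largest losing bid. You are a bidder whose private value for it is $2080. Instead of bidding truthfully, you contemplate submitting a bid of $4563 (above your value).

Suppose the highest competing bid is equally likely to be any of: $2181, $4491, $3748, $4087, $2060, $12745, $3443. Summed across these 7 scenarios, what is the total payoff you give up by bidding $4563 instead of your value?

$7550

The deviation costs you only when the competing bid falls strictly between $2080 and $4563; elsewhere both bids give the same outcome.
$2181: truthful payoff $0, deviation payoff −$101 → loss $101.
$4491: truthful payoff $0, deviation payoff −$2411 → loss $2411.
$3748: truthful payoff $0, deviation payoff −$1668 → loss $1668.
$4087: truthful payoff $0, deviation payoff −$2007 → loss $2007.
$2060: outcomes coincide → loss $0.
$12745: outcomes coincide → loss $0.
$3443: truthful payoff $0, deviation payoff −$1363 → loss $1363.
Total loss = $101 + $2411 + $1668 + $2007 + $1363 = $7550.
In a second-price auction your bid sets only whether you win, not what you pay, so bidding your true value is weakly dominant.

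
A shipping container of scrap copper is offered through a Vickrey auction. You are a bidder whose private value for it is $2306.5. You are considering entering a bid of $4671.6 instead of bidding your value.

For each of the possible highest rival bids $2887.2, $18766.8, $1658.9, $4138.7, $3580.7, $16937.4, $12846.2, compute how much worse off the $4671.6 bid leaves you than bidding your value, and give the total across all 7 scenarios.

The deviation costs you only when the competing bid falls strictly between $2306.5 and $4671.6; elsewhere both bids give the same outcome.
$2887.2: truthful payoff $0, deviation payoff −$580.7 → loss $580.7.
$18766.8: outcomes coincide → loss $0.
$1658.9: outcomes coincide → loss $0.
$4138.7: truthful payoff $0, deviation payoff −$1832.2 → loss $1832.2.
$3580.7: truthful payoff $0, deviation payoff −$1274.2 → loss $1274.2.
$16937.4: outcomes coincide → loss $0.
$12846.2: outcomes coincide → loss $0.
Total loss = $580.7 + $1832.2 + $1274.2 = $3687.1.
Truthful bidding weakly dominates here: raising your bid can only win items priced above your value, and lowering it can only forfeit items priced below.

$3687.1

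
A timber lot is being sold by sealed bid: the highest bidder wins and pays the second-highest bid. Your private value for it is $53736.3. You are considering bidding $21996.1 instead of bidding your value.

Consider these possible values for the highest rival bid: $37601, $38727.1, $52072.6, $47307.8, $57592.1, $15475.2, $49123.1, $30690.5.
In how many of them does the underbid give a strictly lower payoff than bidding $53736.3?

6

The deviation hurts exactly when the highest competing bid lies strictly between $21996.1 and $53736.3 — underbidding then forfeits a profitable win.
$37601: inside the interval → strictly worse (loss $16135.3).
$38727.1: inside the interval → strictly worse (loss $15009.2).
$52072.6: inside the interval → strictly worse (loss $1663.7).
$47307.8: inside the interval → strictly worse (loss $6428.5).
$57592.1: above both → same outcome either way.
$15475.2: below both → same outcome either way.
$49123.1: inside the interval → strictly worse (loss $4613.2).
$30690.5: inside the interval → strictly worse (loss $23045.8).
Count: 6.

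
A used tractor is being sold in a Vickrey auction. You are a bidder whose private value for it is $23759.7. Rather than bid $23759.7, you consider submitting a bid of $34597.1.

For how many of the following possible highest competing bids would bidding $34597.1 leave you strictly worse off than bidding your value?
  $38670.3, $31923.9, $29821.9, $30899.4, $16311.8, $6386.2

3

The deviation hurts exactly when the highest competing bid lies strictly between $23759.7 and $34597.1 — overbidding then wins at a price above your value.
$38670.3: above both → same outcome either way.
$31923.9: inside the interval → strictly worse (loss $8164.2).
$29821.9: inside the interval → strictly worse (loss $6062.2).
$30899.4: inside the interval → strictly worse (loss $7139.7).
$16311.8: below both → same outcome either way.
$6386.2: below both → same outcome either way.
Count: 3.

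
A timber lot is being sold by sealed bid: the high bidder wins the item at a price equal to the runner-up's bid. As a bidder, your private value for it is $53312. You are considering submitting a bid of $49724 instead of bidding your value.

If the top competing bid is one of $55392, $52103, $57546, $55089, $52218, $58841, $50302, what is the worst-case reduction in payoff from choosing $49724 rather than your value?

$3010

$55392: same outcome either way → loss $0.
$52103: truthful gives $1209, deviation gives $0 → loss $1209.
$57546: same outcome either way → loss $0.
$55089: same outcome either way → loss $0.
$52218: truthful gives $1094, deviation gives $0 → loss $1094.
$58841: same outcome either way → loss $0.
$50302: truthful gives $3010, deviation gives $0 → loss $3010.
Maximum loss: $3010.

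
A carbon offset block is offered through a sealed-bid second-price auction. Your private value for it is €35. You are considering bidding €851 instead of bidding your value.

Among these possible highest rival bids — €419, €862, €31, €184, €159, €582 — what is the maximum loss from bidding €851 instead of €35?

€419: truthful gives €0, deviation gives −€384 → loss €384.
€862: same outcome either way → loss €0.
€31: same outcome either way → loss €0.
€184: truthful gives €0, deviation gives −€149 → loss €149.
€159: truthful gives €0, deviation gives −€124 → loss €124.
€582: truthful gives €0, deviation gives −€547 → loss €547.
Maximum loss: €547.

€547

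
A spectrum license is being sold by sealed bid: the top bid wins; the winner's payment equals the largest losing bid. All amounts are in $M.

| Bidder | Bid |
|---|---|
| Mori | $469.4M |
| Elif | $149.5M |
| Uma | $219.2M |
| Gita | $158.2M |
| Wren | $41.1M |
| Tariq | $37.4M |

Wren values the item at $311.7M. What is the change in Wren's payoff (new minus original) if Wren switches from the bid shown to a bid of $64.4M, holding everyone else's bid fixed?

The highest bid among the other bidders is $469.4M; Wren's bid doesn't change that.
Original bid $41.1M: Wren is not highest (top rival bid is $469.4M); payoff $0M.
Alternative bid $64.4M: Wren is not highest (top rival bid is $469.4M); payoff $0M.
Change in payoff = $0M − ($0M) = $0M.

$0M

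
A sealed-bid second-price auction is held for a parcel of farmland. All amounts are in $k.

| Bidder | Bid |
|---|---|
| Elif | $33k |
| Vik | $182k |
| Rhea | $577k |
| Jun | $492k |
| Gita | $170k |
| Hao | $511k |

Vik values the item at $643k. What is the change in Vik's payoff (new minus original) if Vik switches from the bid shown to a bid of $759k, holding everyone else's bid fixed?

$66k

The highest bid among the other bidders is $577k; Vik's bid doesn't change that.
Original bid $182k: Vik is not highest (top rival bid is $577k); payoff $0k.
Alternative bid $759k: Vik is highest, pays the top rival bid $577k; payoff $643k − $577k = $66k.
Change in payoff = $66k − ($0k) = $66k.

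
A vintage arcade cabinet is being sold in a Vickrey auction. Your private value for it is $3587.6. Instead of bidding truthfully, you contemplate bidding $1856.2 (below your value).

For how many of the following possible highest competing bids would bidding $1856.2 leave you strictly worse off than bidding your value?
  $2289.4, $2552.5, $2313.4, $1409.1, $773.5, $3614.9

3

The deviation hurts exactly when the highest competing bid lies strictly between $1856.2 and $3587.6 — underbidding then forfeits a profitable win.
$2289.4: inside the interval → strictly worse (loss $1298.2).
$2552.5: inside the interval → strictly worse (loss $1035.1).
$2313.4: inside the interval → strictly worse (loss $1274.2).
$1409.1: below both → same outcome either way.
$773.5: below both → same outcome either way.
$3614.9: above both → same outcome either way.
Count: 3.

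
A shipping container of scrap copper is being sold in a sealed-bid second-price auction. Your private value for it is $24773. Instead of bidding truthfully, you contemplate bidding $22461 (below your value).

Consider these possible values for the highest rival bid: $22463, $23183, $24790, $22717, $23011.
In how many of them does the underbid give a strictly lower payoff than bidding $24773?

4

The deviation hurts exactly when the highest competing bid lies strictly between $22461 and $24773 — underbidding then forfeits a profitable win.
$22463: inside the interval → strictly worse (loss $2310).
$23183: inside the interval → strictly worse (loss $1590).
$24790: above both → same outcome either way.
$22717: inside the interval → strictly worse (loss $2056).
$23011: inside the interval → strictly worse (loss $1762).
Count: 4.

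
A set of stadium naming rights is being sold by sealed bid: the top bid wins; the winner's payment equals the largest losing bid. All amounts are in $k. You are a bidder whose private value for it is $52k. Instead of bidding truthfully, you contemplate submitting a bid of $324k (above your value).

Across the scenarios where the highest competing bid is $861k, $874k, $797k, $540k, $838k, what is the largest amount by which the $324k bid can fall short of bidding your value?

$0k

$861k: same outcome either way → loss $0k.
$874k: same outcome either way → loss $0k.
$797k: same outcome either way → loss $0k.
$540k: same outcome either way → loss $0k.
$838k: same outcome either way → loss $0k.
Maximum loss: $0k.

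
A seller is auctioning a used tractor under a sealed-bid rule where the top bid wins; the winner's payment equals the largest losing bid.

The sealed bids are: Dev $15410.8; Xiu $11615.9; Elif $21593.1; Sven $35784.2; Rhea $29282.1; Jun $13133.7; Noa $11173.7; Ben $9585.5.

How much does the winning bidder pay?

Highest bid: Sven at $35784.2, so Sven wins.
Second-highest bid: Rhea at $29282.1 — that is the price the winner pays.

$29282.1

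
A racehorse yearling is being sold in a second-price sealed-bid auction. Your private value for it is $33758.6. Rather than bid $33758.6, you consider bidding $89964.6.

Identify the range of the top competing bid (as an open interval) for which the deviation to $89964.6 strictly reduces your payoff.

($33758.6, $89964.6)

If the competing bid is below $33758.6, both bids win at the same price — no difference.
If it is above $89964.6, both bids lose — no difference.
If it lies strictly between $33758.6 and $89964.6, bidding your value loses (payoff 0) while bidding $89964.6 wins at a price above your value (payoff negative).
So the deviation strictly hurts on the open interval ($33758.6, $89964.6).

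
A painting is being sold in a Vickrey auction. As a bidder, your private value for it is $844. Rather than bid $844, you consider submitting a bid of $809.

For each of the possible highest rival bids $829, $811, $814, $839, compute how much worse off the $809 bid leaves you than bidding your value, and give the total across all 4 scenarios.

$83

The deviation costs you only when the competing bid falls strictly between $809 and $844; elsewhere both bids give the same outcome.
$829: truthful payoff $15, deviation payoff $0 → loss $15.
$811: truthful payoff $33, deviation payoff $0 → loss $33.
$814: truthful payoff $30, deviation payoff $0 → loss $30.
$839: truthful payoff $5, deviation payoff $0 → loss $5.
Total loss = $15 + $33 + $30 + $5 = $83.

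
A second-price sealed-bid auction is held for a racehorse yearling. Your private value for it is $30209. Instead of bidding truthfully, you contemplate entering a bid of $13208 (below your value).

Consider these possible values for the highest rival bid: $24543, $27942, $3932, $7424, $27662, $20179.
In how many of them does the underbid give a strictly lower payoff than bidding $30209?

4

The deviation hurts exactly when the highest competing bid lies strictly between $13208 and $30209 — underbidding then forfeits a profitable win.
$24543: inside the interval → strictly worse (loss $5666).
$27942: inside the interval → strictly worse (loss $2267).
$3932: below both → same outcome either way.
$7424: below both → same outcome either way.
$27662: inside the interval → strictly worse (loss $2547).
$20179: inside the interval → strictly worse (loss $10030).
Count: 4.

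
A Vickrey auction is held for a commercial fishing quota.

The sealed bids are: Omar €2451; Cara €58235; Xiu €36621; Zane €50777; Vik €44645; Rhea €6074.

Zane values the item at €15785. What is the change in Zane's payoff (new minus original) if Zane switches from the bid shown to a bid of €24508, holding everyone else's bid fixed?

€0

The highest bid among the other bidders is €58235; Zane's bid doesn't change that.
Original bid €50777: Zane is not highest (top rival bid is €58235); payoff €0.
Alternative bid €24508: Zane is not highest (top rival bid is €58235); payoff €0.
Change in payoff = €0 − (€0) = €0.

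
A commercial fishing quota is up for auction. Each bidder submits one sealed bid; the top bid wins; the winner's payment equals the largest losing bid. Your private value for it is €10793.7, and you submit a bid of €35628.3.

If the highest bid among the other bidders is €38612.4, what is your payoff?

€0

Your bid €35628.3 is below the highest competing bid €38612.4, so you lose.
A losing bidder pays nothing and receives nothing: payoff = €0.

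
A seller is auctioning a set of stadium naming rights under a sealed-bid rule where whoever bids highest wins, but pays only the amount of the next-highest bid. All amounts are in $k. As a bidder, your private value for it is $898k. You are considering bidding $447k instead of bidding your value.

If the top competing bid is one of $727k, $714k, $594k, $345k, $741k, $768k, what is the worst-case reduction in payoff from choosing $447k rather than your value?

$727k: truthful gives $171k, deviation gives $0k → loss $171k.
$714k: truthful gives $184k, deviation gives $0k → loss $184k.
$594k: truthful gives $304k, deviation gives $0k → loss $304k.
$345k: same outcome either way → loss $0k.
$741k: truthful gives $157k, deviation gives $0k → loss $157k.
$768k: truthful gives $130k, deviation gives $0k → loss $130k.
Maximum loss: $304k.

$304k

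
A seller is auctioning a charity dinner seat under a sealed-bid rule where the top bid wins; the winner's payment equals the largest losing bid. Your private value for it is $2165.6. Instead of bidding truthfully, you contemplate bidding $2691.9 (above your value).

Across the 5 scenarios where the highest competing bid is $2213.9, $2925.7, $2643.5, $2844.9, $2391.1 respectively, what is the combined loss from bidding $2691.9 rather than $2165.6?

The deviation costs you only when the competing bid falls strictly between $2165.6 and $2691.9; elsewhere both bids give the same outcome.
$2213.9: truthful payoff $0, deviation payoff −$48.3 → loss $48.3.
$2925.7: outcomes coincide → loss $0.
$2643.5: truthful payoff $0, deviation payoff −$477.9 → loss $477.9.
$2844.9: outcomes coincide → loss $0.
$2391.1: truthful payoff $0, deviation payoff −$225.5 → loss $225.5.
Total loss = $48.3 + $477.9 + $225.5 = $751.7.

$751.7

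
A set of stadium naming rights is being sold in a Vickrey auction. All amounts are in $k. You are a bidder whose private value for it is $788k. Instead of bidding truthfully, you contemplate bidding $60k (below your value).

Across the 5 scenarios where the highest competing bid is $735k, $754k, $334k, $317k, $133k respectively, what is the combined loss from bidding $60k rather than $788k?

The deviation costs you only when the competing bid falls strictly between $60k and $788k; elsewhere both bids give the same outcome.
$735k: truthful payoff $53k, deviation payoff $0k → loss $53k.
$754k: truthful payoff $34k, deviation payoff $0k → loss $34k.
$334k: truthful payoff $454k, deviation payoff $0k → loss $454k.
$317k: truthful payoff $471k, deviation payoff $0k → loss $471k.
$133k: truthful payoff $655k, deviation payoff $0k → loss $655k.
Total loss = $53k + $34k + $454k + $471k + $655k = $1667k.

$1667k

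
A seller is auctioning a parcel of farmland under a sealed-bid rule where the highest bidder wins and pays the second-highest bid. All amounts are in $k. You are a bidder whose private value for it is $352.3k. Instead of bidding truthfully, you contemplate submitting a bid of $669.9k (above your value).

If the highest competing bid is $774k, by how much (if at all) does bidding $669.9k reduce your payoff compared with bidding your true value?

$0k

Bidding your value $352.3k: you lose (since $352.3k < $774k). Payoff $0k.
Bidding $669.9k: you lose. Payoff $0k.
Difference = $0k − $0k = $0k; both bids lead to the same outcome because the competing bid is above both your value and your alternative bid.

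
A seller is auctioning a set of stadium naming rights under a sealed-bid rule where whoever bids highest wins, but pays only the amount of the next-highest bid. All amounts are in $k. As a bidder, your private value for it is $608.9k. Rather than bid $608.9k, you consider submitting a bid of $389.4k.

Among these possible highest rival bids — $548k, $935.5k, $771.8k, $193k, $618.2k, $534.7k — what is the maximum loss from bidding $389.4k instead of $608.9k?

$548k: truthful gives $60.9k, deviation gives $0k → loss $60.9k.
$935.5k: same outcome either way → loss $0k.
$771.8k: same outcome either way → loss $0k.
$193k: same outcome either way → loss $0k.
$618.2k: same outcome either way → loss $0k.
$534.7k: truthful gives $74.2k, deviation gives $0k → loss $74.2k.
Maximum loss: $74.2k.

$74.2k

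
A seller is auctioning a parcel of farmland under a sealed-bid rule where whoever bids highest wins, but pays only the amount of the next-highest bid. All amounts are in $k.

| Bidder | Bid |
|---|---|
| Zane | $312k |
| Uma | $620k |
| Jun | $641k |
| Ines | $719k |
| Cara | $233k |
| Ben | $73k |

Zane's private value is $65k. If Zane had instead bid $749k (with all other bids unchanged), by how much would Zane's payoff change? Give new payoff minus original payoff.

The highest bid among the other bidders is $719k; Zane's bid doesn't change that.
Original bid $312k: Zane is not highest (top rival bid is $719k); payoff $0k.
Alternative bid $749k: Zane is highest, pays the top rival bid $719k; payoff $65k − $719k = −$654k.
Change in payoff = −$654k − ($0k) = −$654k.

−$654k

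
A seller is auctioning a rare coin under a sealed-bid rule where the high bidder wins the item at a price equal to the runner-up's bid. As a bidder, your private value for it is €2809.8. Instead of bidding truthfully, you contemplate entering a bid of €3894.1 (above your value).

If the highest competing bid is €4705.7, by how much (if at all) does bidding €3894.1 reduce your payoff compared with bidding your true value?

€0

Bidding your value €2809.8: you lose (since €2809.8 < €4705.7). Payoff €0.
Bidding €3894.1: you lose. Payoff €0.
Difference = €0 − €0 = €0; both bids lead to the same outcome because the competing bid is above both your value and your alternative bid.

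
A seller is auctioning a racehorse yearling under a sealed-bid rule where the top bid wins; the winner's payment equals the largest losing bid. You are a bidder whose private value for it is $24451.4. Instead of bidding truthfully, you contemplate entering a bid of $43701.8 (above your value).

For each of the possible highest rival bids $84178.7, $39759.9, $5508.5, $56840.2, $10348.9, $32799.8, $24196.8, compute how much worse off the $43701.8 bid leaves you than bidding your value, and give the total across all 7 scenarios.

The deviation costs you only when the competing bid falls strictly between $24451.4 and $43701.8; elsewhere both bids give the same outcome.
$84178.7: outcomes coincide → loss $0.
$39759.9: truthful payoff $0, deviation payoff −$15308.5 → loss $15308.5.
$5508.5: outcomes coincide → loss $0.
$56840.2: outcomes coincide → loss $0.
$10348.9: outcomes coincide → loss $0.
$32799.8: truthful payoff $0, deviation payoff −$8348.4 → loss $8348.4.
$24196.8: outcomes coincide → loss $0.
Total loss = $15308.5 + $8348.4 = $23656.9.

$23656.9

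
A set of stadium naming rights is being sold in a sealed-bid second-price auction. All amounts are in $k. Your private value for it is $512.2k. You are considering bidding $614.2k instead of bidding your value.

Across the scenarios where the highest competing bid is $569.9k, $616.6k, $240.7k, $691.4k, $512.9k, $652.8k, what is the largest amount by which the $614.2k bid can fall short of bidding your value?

$57.7k

$569.9k: truthful gives $0k, deviation gives −$57.7k → loss $57.7k.
$616.6k: same outcome either way → loss $0k.
$240.7k: same outcome either way → loss $0k.
$691.4k: same outcome either way → loss $0k.
$512.9k: truthful gives $0k, deviation gives −$0.7k → loss $0.7k.
$652.8k: same outcome either way → loss $0k.
Maximum loss: $57.7k.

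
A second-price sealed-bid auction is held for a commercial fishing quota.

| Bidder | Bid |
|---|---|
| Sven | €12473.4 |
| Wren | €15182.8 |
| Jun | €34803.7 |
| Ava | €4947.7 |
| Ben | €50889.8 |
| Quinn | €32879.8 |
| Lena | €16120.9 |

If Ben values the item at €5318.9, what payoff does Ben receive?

Highest bid: Ben at €50889.8, so Ben wins.
Second-highest bid: Jun at €34803.7 — that is the price the winner pays.
Ben's payoff = value − price = €5318.9 − €34803.7 = −€29484.8.

−€29484.8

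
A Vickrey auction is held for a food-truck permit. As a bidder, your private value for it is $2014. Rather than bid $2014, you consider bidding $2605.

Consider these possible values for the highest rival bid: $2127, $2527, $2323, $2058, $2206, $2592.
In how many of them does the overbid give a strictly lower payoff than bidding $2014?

The deviation hurts exactly when the highest competing bid lies strictly between $2014 and $2605 — overbidding then wins at a price above your value.
$2127: inside the interval → strictly worse (loss $113).
$2527: inside the interval → strictly worse (loss $513).
$2323: inside the interval → strictly worse (loss $309).
$2058: inside the interval → strictly worse (loss $44).
$2206: inside the interval → strictly worse (loss $192).
$2592: inside the interval → strictly worse (loss $578).
Count: 6.

6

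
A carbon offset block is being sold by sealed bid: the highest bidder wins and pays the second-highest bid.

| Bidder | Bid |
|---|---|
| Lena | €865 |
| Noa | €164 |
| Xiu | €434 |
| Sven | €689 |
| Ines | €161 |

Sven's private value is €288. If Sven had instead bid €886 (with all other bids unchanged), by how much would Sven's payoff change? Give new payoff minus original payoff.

The highest bid among the other bidders is €865; Sven's bid doesn't change that.
Original bid €689: Sven is not highest (top rival bid is €865); payoff €0.
Alternative bid €886: Sven is highest, pays the top rival bid €865; payoff €288 − €865 = −€577.
Change in payoff = −€577 − (€0) = −€577.

−€577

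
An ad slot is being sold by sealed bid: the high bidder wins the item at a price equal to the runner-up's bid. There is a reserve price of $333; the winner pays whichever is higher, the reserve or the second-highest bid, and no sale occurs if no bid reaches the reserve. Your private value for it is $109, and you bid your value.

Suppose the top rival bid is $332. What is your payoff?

$0

Your bid $109 is below the highest competing bid $332, so you lose. Payoff $0.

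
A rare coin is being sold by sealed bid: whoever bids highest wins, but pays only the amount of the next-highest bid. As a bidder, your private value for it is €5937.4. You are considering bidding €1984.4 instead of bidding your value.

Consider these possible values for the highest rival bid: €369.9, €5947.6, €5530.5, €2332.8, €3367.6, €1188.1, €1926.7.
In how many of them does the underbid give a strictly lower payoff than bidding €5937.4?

3

The deviation hurts exactly when the highest competing bid lies strictly between €1984.4 and €5937.4 — underbidding then forfeits a profitable win.
€369.9: below both → same outcome either way.
€5947.6: above both → same outcome either way.
€5530.5: inside the interval → strictly worse (loss €406.9).
€2332.8: inside the interval → strictly worse (loss €3604.6).
€3367.6: inside the interval → strictly worse (loss €2569.8).
€1188.1: below both → same outcome either way.
€1926.7: below both → same outcome either way.
Count: 3.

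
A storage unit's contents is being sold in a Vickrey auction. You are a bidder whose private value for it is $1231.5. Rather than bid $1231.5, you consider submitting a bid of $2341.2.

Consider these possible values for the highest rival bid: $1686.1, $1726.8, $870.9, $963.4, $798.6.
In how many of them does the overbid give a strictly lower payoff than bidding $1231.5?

2

The deviation hurts exactly when the highest competing bid lies strictly between $1231.5 and $2341.2 — overbidding then wins at a price above your value.
$1686.1: inside the interval → strictly worse (loss $454.6).
$1726.8: inside the interval → strictly worse (loss $495.3).
$870.9: below both → same outcome either way.
$963.4: below both → same outcome either way.
$798.6: below both → same outcome either way.
Count: 2.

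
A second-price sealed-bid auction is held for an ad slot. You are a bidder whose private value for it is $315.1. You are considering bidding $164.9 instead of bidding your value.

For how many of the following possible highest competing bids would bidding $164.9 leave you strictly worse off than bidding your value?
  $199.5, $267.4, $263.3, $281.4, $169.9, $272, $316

The deviation hurts exactly when the highest competing bid lies strictly between $164.9 and $315.1 — underbidding then forfeits a profitable win.
$199.5: inside the interval → strictly worse (loss $115.6).
$267.4: inside the interval → strictly worse (loss $47.7).
$263.3: inside the interval → strictly worse (loss $51.8).
$281.4: inside the interval → strictly worse (loss $33.7).
$169.9: inside the interval → strictly worse (loss $145.2).
$272: inside the interval → strictly worse (loss $43.1).
$316: above both → same outcome either way.
Count: 6.

6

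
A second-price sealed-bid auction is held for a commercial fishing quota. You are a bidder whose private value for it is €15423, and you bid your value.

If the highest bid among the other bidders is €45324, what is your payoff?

Your bid €15423 is below the highest competing bid €45324, so you lose.
A losing bidder pays nothing and receives nothing: payoff = €0.

€0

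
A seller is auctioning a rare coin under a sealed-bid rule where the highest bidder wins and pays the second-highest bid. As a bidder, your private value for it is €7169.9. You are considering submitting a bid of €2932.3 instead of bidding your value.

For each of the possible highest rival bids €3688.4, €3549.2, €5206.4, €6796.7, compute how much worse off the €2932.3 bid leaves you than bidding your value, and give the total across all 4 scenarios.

The deviation costs you only when the competing bid falls strictly between €2932.3 and €7169.9; elsewhere both bids give the same outcome.
€3688.4: truthful payoff €3481.5, deviation payoff €0 → loss €3481.5.
€3549.2: truthful payoff €3620.7, deviation payoff €0 → loss €3620.7.
€5206.4: truthful payoff €1963.5, deviation payoff €0 → loss €1963.5.
€6796.7: truthful payoff €373.2, deviation payoff €0 → loss €373.2.
Total loss = €3481.5 + €3620.7 + €1963.5 + €373.2 = €9438.9.
Because the price is fixed by the runner-up's bid, deviating from your value can only change a good outcome into a bad one — never the reverse.

€9438.9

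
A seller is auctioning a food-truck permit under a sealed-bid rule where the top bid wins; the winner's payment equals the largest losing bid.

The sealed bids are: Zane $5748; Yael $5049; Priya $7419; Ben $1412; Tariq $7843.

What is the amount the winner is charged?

$7419

Highest bid: Tariq at $7843, so Tariq wins.
Second-highest bid: Priya at $7419 — that is the price the winner pays.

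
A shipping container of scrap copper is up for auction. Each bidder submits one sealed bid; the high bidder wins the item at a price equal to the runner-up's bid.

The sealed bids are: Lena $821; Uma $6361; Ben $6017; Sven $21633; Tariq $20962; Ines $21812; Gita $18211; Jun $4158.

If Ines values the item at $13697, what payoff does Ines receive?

−$7936

Highest bid: Ines at $21812, so Ines wins.
Second-highest bid: Sven at $21633 — that is the price the winner pays.
Ines's payoff = value − price = $13697 − $21633 = −$7936.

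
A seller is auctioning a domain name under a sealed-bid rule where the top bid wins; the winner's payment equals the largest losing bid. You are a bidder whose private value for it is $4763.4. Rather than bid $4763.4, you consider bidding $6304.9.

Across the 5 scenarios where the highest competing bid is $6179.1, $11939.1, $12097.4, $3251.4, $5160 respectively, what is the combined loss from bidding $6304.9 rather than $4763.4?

$1812.3

The deviation costs you only when the competing bid falls strictly between $4763.4 and $6304.9; elsewhere both bids give the same outcome.
$6179.1: truthful payoff $0, deviation payoff −$1415.7 → loss $1415.7.
$11939.1: outcomes coincide → loss $0.
$12097.4: outcomes coincide → loss $0.
$3251.4: outcomes coincide → loss $0.
$5160: truthful payoff $0, deviation payoff −$396.6 → loss $396.6.
Total loss = $1415.7 + $396.6 = $1812.3.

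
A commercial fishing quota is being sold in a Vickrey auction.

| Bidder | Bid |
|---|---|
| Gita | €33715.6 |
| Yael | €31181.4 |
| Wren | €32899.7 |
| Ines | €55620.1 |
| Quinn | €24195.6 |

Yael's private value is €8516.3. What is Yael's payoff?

Highest bid: Ines at €55620.1, so Ines wins.
Second-highest bid: Gita at €33715.6 — that is the price the winner pays.
Yael did not win, so Yael pays nothing and receives nothing: payoff €0.

€0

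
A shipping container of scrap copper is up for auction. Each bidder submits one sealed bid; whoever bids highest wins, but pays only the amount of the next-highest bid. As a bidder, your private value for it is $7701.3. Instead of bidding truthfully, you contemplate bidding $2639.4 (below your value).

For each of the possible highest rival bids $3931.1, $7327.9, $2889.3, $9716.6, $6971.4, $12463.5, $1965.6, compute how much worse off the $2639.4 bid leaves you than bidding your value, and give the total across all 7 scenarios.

$9685.5

The deviation costs you only when the competing bid falls strictly between $2639.4 and $7701.3; elsewhere both bids give the same outcome.
$3931.1: truthful payoff $3770.2, deviation payoff $0 → loss $3770.2.
$7327.9: truthful payoff $373.4, deviation payoff $0 → loss $373.4.
$2889.3: truthful payoff $4812, deviation payoff $0 → loss $4812.
$9716.6: outcomes coincide → loss $0.
$6971.4: truthful payoff $729.9, deviation payoff $0 → loss $729.9.
$12463.5: outcomes coincide → loss $0.
$1965.6: outcomes coincide → loss $0.
Total loss = $3770.2 + $373.4 + $4812 + $729.9 = $9685.5.
Because the price is fixed by the runner-up's bid, deviating from your value can only change a good outcome into a bad one — never the reverse.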